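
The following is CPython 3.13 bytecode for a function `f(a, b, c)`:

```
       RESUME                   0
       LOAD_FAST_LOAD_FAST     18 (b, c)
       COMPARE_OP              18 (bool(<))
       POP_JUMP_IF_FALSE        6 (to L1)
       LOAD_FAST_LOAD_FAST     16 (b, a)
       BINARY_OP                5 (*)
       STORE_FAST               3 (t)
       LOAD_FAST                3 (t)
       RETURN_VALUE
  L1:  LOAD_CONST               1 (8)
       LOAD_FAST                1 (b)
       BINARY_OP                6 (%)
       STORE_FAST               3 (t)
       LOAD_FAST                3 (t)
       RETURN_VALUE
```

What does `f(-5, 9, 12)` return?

LOAD_FAST_LOAD_FAST b,c → push 9,12. Stack: [9, 12]
COMPARE_OP bool(<) → 9 vs 12 = True. Stack: [True]
POP_JUMP_IF_FALSE → pop True; no jump. Stack: []
LOAD_FAST_LOAD_FAST b,a → push 9,-5. Stack: [9, -5]
BINARY_OP * → 9 * -5 = -45. Stack: [-45]
STORE_FAST t → t=-45. Stack: []
LOAD_FAST t → push -45. Stack: [-45]
RETURN_VALUE → return -45.

-45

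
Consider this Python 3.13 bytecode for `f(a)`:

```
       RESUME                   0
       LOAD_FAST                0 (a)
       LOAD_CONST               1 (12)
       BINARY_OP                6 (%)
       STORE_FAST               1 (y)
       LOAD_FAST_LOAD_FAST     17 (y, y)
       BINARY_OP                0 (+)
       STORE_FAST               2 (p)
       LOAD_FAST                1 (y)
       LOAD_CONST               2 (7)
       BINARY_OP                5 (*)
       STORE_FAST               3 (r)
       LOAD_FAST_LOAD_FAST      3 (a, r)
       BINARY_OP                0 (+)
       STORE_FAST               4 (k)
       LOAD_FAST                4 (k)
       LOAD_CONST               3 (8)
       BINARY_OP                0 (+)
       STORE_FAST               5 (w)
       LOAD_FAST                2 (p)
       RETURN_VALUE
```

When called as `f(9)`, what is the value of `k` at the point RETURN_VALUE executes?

72

LOAD_FAST a → push 9. Stack: [9]
LOAD_CONST → push 12. Stack: [9, 12]
BINARY_OP % → 9 % 12 = 9. Stack: [9]
STORE_FAST y → y=9. Stack: []
LOAD_FAST_LOAD_FAST y,y → push 9,9. Stack: [9, 9]
BINARY_OP + → 9 + 9 = 18. Stack: [18]
STORE_FAST p → p=18. Stack: []
LOAD_FAST y → push 9. Stack: [9]
LOAD_CONST → push 7. Stack: [9, 7]
BINARY_OP * → 9 * 7 = 63. Stack: [63]
STORE_FAST r → r=63. Stack: []
LOAD_FAST_LOAD_FAST a,r → push 9,63. Stack: [9, 63]
BINARY_OP + → 9 + 63 = 72. Stack: [72]
STORE_FAST k → k=72. Stack: []
LOAD_FAST k → push 72. Stack: [72]
LOAD_CONST → push 8. Stack: [72, 8]
BINARY_OP + → 72 + 8 = 80. Stack: [80]
STORE_FAST w → w=80. Stack: []
LOAD_FAST p → push 18. Stack: [18]
RETURN_VALUE → return 18.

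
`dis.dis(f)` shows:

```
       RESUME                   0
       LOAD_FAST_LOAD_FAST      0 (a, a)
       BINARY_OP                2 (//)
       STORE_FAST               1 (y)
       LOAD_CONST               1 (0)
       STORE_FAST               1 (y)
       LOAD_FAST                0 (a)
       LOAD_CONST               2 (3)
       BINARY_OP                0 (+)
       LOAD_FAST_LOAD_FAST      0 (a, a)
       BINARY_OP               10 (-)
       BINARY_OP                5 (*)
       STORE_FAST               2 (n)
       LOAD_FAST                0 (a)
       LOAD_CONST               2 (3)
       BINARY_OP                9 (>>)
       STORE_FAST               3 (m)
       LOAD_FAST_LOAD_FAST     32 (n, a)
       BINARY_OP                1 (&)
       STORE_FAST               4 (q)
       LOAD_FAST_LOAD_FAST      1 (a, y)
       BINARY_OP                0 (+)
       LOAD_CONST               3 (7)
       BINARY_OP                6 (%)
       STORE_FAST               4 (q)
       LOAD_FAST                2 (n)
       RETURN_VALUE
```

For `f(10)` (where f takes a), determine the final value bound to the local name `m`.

1

LOAD_FAST_LOAD_FAST a,a → push 10,10. Stack: [10, 10]
BINARY_OP // → 10 // 10 = 1. Stack: [1]
STORE_FAST y → y=1. Stack: []
LOAD_CONST → push 0. Stack: [0]
STORE_FAST y → y=0. Stack: []
LOAD_FAST a → push 10. Stack: [10]
LOAD_CONST → push 3. Stack: [10, 3]
BINARY_OP + → 10 + 3 = 13. Stack: [13]
LOAD_FAST_LOAD_FAST a,a → push 10,10. Stack: [13, 10, 10]
BINARY_OP - → 10 - 10 = 0. Stack: [13, 0]
BINARY_OP * → 13 * 0 = 0. Stack: [0]
STORE_FAST n → n=0. Stack: []
LOAD_FAST a → push 10. Stack: [10]
LOAD_CONST → push 3. Stack: [10, 3]
BINARY_OP >> → 10 >> 3 = 1. Stack: [1]
STORE_FAST m → m=1. Stack: []
LOAD_FAST_LOAD_FAST n,a → push 0,10. Stack: [0, 10]
BINARY_OP & → 0 & 10 = 0. Stack: [0]
STORE_FAST q → q=0. Stack: []
LOAD_FAST_LOAD_FAST a,y → push 10,0. Stack: [10, 0]
BINARY_OP + → 10 + 0 = 10. Stack: [10]
LOAD_CONST → push 7. Stack: [10, 7]
BINARY_OP % → 10 % 7 = 3. Stack: [3]
STORE_FAST q → q=3. Stack: []
LOAD_FAST n → push 0. Stack: [0]
RETURN_VALUE → return 0.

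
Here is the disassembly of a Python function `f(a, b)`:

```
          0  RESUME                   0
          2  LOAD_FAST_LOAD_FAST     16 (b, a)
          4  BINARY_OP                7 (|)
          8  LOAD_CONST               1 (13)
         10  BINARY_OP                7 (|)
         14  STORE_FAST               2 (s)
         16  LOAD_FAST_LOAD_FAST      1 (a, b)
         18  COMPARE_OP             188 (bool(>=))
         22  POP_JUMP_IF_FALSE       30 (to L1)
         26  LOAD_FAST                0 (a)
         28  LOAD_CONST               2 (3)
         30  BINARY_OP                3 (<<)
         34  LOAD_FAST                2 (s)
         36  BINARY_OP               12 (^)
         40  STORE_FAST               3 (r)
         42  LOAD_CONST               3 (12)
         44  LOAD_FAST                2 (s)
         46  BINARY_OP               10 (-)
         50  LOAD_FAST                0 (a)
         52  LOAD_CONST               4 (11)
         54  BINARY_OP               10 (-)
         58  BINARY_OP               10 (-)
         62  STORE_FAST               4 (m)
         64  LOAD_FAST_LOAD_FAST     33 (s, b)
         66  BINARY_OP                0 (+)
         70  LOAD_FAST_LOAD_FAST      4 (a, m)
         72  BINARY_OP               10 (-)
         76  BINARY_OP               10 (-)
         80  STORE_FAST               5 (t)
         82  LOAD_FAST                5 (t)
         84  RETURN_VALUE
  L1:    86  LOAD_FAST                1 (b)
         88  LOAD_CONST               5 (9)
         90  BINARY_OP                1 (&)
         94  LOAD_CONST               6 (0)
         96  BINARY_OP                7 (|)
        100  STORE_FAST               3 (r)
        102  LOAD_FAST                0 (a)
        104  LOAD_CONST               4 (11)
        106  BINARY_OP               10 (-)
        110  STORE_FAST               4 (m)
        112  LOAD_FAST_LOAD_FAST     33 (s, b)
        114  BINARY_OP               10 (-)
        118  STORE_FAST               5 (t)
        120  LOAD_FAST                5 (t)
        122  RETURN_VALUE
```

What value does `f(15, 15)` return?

8

LOAD_FAST_LOAD_FAST b,a → push 15,15. Stack: [15, 15]
BINARY_OP | → 15 | 15 = 15. Stack: [15]
LOAD_CONST → push 13. Stack: [15, 13]
BINARY_OP | → 15 | 13 = 15. Stack: [15]
STORE_FAST s → s=15. Stack: []
LOAD_FAST_LOAD_FAST a,b → push 15,15. Stack: [15, 15]
COMPARE_OP bool(>=) → 15 vs 15 = True. Stack: [True]
POP_JUMP_IF_FALSE → pop True; no jump. Stack: []
LOAD_FAST a → push 15. Stack: [15]
LOAD_CONST → push 3. Stack: [15, 3]
BINARY_OP << → 15 << 3 = 120. Stack: [120]
LOAD_FAST s → push 15. Stack: [120, 15]
BINARY_OP ^ → 120 ^ 15 = 119. Stack: [119]
STORE_FAST r → r=119. Stack: []
LOAD_CONST → push 12. Stack: [12]
LOAD_FAST s → push 15. Stack: [12, 15]
BINARY_OP - → 12 - 15 = -3. Stack: [-3]
LOAD_FAST a → push 15. Stack: [-3, 15]
LOAD_CONST → push 11. Stack: [-3, 15, 11]
BINARY_OP - → 15 - 11 = 4. Stack: [-3, 4]
BINARY_OP - → -3 - 4 = -7. Stack: [-7]
STORE_FAST m → m=-7. Stack: []
LOAD_FAST_LOAD_FAST s,b → push 15,15. Stack: [15, 15]
BINARY_OP + → 15 + 15 = 30. Stack: [30]
LOAD_FAST_LOAD_FAST a,m → push 15,-7. Stack: [30, 15, -7]
BINARY_OP - → 15 - -7 = 22. Stack: [30, 22]
BINARY_OP - → 30 - 22 = 8. Stack: [8]
STORE_FAST t → t=8. Stack: []
LOAD_FAST t → push 8. Stack: [8]
RETURN_VALUE → return 8.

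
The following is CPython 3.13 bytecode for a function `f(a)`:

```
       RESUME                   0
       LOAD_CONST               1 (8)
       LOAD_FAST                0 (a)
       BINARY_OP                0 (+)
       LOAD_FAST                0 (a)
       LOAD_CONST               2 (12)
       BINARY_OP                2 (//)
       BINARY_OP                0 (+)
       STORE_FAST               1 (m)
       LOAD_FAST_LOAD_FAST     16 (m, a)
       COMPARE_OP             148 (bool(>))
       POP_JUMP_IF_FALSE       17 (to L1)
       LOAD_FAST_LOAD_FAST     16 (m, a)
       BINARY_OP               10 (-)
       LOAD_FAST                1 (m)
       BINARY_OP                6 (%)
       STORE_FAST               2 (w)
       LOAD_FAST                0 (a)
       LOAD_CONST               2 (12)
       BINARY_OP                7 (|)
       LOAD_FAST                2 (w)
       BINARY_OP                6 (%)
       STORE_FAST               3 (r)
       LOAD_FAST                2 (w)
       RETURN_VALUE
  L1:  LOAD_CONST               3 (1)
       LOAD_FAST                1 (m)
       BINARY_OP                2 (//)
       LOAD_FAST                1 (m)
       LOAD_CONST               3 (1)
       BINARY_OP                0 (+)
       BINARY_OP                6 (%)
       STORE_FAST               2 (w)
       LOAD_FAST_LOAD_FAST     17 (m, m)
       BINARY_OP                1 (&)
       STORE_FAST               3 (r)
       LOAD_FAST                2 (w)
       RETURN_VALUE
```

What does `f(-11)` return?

-1

LOAD_CONST → push 8. Stack: [8]
LOAD_FAST a → push -11. Stack: [8, -11]
BINARY_OP + → 8 + -11 = -3. Stack: [-3]
LOAD_FAST a → push -11. Stack: [-3, -11]
LOAD_CONST → push 12. Stack: [-3, -11, 12]
BINARY_OP // → -11 // 12 = -1. Stack: [-3, -1]
BINARY_OP + → -3 + -1 = -4. Stack: [-4]
STORE_FAST m → m=-4. Stack: []
LOAD_FAST_LOAD_FAST m,a → push -4,-11. Stack: [-4, -11]
COMPARE_OP bool(>) → -4 vs -11 = True. Stack: [True]
POP_JUMP_IF_FALSE → pop True; no jump. Stack: []
LOAD_FAST_LOAD_FAST m,a → push -4,-11. Stack: [-4, -11]
BINARY_OP - → -4 - -11 = 7. Stack: [7]
LOAD_FAST m → push -4. Stack: [7, -4]
BINARY_OP % → 7 % -4 = -1. Stack: [-1]
STORE_FAST w → w=-1. Stack: []
LOAD_FAST a → push -11. Stack: [-11]
LOAD_CONST → push 12. Stack: [-11, 12]
BINARY_OP | → -11 | 12 = -3. Stack: [-3]
LOAD_FAST w → push -1. Stack: [-3, -1]
BINARY_OP % → -3 % -1 = 0. Stack: [0]
STORE_FAST r → r=0. Stack: []
LOAD_FAST w → push -1. Stack: [-1]
RETURN_VALUE → return -1.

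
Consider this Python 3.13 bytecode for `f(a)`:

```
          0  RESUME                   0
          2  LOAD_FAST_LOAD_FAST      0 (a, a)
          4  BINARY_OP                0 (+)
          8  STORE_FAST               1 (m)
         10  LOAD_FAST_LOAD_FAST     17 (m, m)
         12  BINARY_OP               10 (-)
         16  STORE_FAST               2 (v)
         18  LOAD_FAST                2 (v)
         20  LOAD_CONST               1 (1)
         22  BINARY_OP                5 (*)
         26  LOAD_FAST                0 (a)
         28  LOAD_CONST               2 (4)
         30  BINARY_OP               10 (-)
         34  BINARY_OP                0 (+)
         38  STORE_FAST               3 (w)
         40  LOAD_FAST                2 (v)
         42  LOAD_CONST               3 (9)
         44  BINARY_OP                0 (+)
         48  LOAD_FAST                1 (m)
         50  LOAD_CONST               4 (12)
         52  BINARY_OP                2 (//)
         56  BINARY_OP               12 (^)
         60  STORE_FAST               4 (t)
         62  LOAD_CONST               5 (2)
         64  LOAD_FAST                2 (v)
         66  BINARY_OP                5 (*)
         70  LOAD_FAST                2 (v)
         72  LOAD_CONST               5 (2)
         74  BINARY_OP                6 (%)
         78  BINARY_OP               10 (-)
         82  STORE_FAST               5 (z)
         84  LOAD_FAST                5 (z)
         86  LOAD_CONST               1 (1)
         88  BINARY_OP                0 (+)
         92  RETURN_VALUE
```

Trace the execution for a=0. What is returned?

LOAD_FAST_LOAD_FAST a,a → push 0,0. Stack: [0, 0]
BINARY_OP + → 0 + 0 = 0. Stack: [0]
STORE_FAST m → m=0. Stack: []
LOAD_FAST_LOAD_FAST m,m → push 0,0. Stack: [0, 0]
BINARY_OP - → 0 - 0 = 0. Stack: [0]
STORE_FAST v → v=0. Stack: []
LOAD_FAST v → push 0. Stack: [0]
LOAD_CONST → push 1. Stack: [0, 1]
BINARY_OP * → 0 * 1 = 0. Stack: [0]
LOAD_FAST a → push 0. Stack: [0, 0]
LOAD_CONST → push 4. Stack: [0, 0, 4]
BINARY_OP - → 0 - 4 = -4. Stack: [0, -4]
BINARY_OP + → 0 + -4 = -4. Stack: [-4]
STORE_FAST w → w=-4. Stack: []
LOAD_FAST v → push 0. Stack: [0]
LOAD_CONST → push 9. Stack: [0, 9]
BINARY_OP + → 0 + 9 = 9. Stack: [9]
LOAD_FAST m → push 0. Stack: [9, 0]
LOAD_CONST → push 12. Stack: [9, 0, 12]
BINARY_OP // → 0 // 12 = 0. Stack: [9, 0]
BINARY_OP ^ → 9 ^ 0 = 9. Stack: [9]
STORE_FAST t → t=9. Stack: []
LOAD_CONST → push 2. Stack: [2]
LOAD_FAST v → push 0. Stack: [2, 0]
BINARY_OP * → 2 * 0 = 0. Stack: [0]
LOAD_FAST v → push 0. Stack: [0, 0]
LOAD_CONST → push 2. Stack: [0, 0, 2]
BINARY_OP % → 0 % 2 = 0. Stack: [0, 0]
BINARY_OP - → 0 - 0 = 0. Stack: [0]
STORE_FAST z → z=0. Stack: []
LOAD_FAST z → push 0. Stack: [0]
LOAD_CONST → push 1. Stack: [0, 1]
BINARY_OP + → 0 + 1 = 1. Stack: [1]
RETURN_VALUE → return 1.

1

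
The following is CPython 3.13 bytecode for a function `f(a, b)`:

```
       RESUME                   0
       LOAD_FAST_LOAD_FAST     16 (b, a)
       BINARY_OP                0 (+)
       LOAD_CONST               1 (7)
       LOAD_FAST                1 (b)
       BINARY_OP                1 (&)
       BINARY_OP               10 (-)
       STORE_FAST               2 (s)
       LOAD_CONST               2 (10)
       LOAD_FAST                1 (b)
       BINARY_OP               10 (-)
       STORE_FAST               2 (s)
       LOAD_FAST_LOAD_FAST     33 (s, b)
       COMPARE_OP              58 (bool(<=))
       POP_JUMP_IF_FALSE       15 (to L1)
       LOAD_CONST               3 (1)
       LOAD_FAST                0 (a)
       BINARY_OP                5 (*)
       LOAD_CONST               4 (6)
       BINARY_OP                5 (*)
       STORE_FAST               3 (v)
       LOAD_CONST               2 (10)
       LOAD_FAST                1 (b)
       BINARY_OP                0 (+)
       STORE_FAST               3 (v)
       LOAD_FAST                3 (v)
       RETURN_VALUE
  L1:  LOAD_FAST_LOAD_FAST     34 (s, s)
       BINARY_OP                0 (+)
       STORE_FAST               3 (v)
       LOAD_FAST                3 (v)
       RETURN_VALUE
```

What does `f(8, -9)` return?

38

LOAD_FAST_LOAD_FAST b,a → push -9,8. Stack: [-9, 8]
BINARY_OP + → -9 + 8 = -1. Stack: [-1]
LOAD_CONST → push 7. Stack: [-1, 7]
LOAD_FAST b → push -9. Stack: [-1, 7, -9]
BINARY_OP & → 7 & -9 = 7. Stack: [-1, 7]
BINARY_OP - → -1 - 7 = -8. Stack: [-8]
STORE_FAST s → s=-8. Stack: []
LOAD_CONST → push 10. Stack: [10]
LOAD_FAST b → push -9. Stack: [10, -9]
BINARY_OP - → 10 - -9 = 19. Stack: [19]
STORE_FAST s → s=19. Stack: []
LOAD_FAST_LOAD_FAST s,b → push 19,-9. Stack: [19, -9]
COMPARE_OP bool(<=) → 19 vs -9 = False. Stack: [False]
POP_JUMP_IF_FALSE → pop False; jump. Stack: []
LOAD_FAST_LOAD_FAST s,s → push 19,19. Stack: [19, 19]
BINARY_OP + → 19 + 19 = 38. Stack: [38]
STORE_FAST v → v=38. Stack: []
LOAD_FAST v → push 38. Stack: [38]
RETURN_VALUE → return 38.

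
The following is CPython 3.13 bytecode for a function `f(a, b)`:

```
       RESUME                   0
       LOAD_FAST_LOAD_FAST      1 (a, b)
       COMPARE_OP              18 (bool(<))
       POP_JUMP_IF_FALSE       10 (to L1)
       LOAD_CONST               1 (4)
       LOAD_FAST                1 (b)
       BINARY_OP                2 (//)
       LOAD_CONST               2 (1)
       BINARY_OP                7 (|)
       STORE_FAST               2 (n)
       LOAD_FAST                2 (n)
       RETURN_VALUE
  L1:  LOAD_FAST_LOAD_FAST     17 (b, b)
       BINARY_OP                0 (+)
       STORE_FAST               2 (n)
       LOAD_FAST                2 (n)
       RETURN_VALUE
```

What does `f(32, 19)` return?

38

LOAD_FAST_LOAD_FAST a,b → push 32,19. Stack: [32, 19]
COMPARE_OP bool(<) → 32 vs 19 = False. Stack: [False]
POP_JUMP_IF_FALSE → pop False; jump. Stack: []
LOAD_FAST_LOAD_FAST b,b → push 19,19. Stack: [19, 19]
BINARY_OP + → 19 + 19 = 38. Stack: [38]
STORE_FAST n → n=38. Stack: []
LOAD_FAST n → push 38. Stack: [38]
RETURN_VALUE → return 38.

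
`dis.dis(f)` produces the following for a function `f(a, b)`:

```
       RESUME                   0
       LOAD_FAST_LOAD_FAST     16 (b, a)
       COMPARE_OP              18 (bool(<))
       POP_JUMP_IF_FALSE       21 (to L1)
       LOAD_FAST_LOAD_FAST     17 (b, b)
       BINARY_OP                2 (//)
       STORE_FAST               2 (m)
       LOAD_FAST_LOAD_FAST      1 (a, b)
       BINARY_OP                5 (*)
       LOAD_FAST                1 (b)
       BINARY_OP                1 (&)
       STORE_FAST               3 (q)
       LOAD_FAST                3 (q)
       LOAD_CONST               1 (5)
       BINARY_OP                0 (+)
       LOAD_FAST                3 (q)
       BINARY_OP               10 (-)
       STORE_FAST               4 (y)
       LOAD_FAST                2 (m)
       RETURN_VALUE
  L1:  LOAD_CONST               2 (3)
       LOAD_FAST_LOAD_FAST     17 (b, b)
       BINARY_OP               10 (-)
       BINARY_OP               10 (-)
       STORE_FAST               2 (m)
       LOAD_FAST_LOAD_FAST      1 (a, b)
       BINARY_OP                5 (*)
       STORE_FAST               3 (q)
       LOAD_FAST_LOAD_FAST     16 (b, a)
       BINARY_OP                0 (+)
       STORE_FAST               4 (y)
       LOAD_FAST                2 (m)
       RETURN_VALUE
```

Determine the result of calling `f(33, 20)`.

LOAD_FAST_LOAD_FAST b,a → push 20,33. Stack: [20, 33]
COMPARE_OP bool(<) → 20 vs 33 = True. Stack: [True]
POP_JUMP_IF_FALSE → pop True; no jump. Stack: []
LOAD_FAST_LOAD_FAST b,b → push 20,20. Stack: [20, 20]
BINARY_OP // → 20 // 20 = 1. Stack: [1]
STORE_FAST m → m=1. Stack: []
LOAD_FAST_LOAD_FAST a,b → push 33,20. Stack: [33, 20]
BINARY_OP * → 33 * 20 = 660. Stack: [660]
LOAD_FAST b → push 20. Stack: [660, 20]
BINARY_OP & → 660 & 20 = 20. Stack: [20]
STORE_FAST q → q=20. Stack: []
LOAD_FAST q → push 20. Stack: [20]
LOAD_CONST → push 5. Stack: [20, 5]
BINARY_OP + → 20 + 5 = 25. Stack: [25]
LOAD_FAST q → push 20. Stack: [25, 20]
BINARY_OP - → 25 - 20 = 5. Stack: [5]
STORE_FAST y → y=5. Stack: []
LOAD_FAST m → push 1. Stack: [1]
RETURN_VALUE → return 1.

1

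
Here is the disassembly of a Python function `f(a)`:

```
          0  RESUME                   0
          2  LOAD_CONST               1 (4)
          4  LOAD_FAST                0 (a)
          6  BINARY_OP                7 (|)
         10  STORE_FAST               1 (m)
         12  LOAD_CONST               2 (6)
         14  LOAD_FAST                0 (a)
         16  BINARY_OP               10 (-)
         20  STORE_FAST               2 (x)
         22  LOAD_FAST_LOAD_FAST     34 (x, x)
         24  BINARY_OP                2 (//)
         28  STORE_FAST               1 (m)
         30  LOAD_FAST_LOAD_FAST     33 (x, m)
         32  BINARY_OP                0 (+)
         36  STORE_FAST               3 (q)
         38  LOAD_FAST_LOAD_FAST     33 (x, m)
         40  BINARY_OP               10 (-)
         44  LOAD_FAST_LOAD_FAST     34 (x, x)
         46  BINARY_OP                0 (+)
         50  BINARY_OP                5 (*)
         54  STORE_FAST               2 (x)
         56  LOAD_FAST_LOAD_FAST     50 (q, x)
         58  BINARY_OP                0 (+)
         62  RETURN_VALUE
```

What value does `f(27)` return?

LOAD_CONST → push 4. Stack: [4]
LOAD_FAST a → push 27. Stack: [4, 27]
BINARY_OP | → 4 | 27 = 31. Stack: [31]
STORE_FAST m → m=31. Stack: []
LOAD_CONST → push 6. Stack: [6]
LOAD_FAST a → push 27. Stack: [6, 27]
BINARY_OP - → 6 - 27 = -21. Stack: [-21]
STORE_FAST x → x=-21. Stack: []
LOAD_FAST_LOAD_FAST x,x → push -21,-21. Stack: [-21, -21]
BINARY_OP // → -21 // -21 = 1. Stack: [1]
STORE_FAST m → m=1. Stack: []
LOAD_FAST_LOAD_FAST x,m → push -21,1. Stack: [-21, 1]
BINARY_OP + → -21 + 1 = -20. Stack: [-20]
STORE_FAST q → q=-20. Stack: []
LOAD_FAST_LOAD_FAST x,m → push -21,1. Stack: [-21, 1]
BINARY_OP - → -21 - 1 = -22. Stack: [-22]
LOAD_FAST_LOAD_FAST x,x → push -21,-21. Stack: [-22, -21, -21]
BINARY_OP + → -21 + -21 = -42. Stack: [-22, -42]
BINARY_OP * → -22 * -42 = 924. Stack: [924]
STORE_FAST x → x=924. Stack: []
LOAD_FAST_LOAD_FAST q,x → push -20,924. Stack: [-20, 924]
BINARY_OP + → -20 + 924 = 904. Stack: [904]
RETURN_VALUE → return 904.

904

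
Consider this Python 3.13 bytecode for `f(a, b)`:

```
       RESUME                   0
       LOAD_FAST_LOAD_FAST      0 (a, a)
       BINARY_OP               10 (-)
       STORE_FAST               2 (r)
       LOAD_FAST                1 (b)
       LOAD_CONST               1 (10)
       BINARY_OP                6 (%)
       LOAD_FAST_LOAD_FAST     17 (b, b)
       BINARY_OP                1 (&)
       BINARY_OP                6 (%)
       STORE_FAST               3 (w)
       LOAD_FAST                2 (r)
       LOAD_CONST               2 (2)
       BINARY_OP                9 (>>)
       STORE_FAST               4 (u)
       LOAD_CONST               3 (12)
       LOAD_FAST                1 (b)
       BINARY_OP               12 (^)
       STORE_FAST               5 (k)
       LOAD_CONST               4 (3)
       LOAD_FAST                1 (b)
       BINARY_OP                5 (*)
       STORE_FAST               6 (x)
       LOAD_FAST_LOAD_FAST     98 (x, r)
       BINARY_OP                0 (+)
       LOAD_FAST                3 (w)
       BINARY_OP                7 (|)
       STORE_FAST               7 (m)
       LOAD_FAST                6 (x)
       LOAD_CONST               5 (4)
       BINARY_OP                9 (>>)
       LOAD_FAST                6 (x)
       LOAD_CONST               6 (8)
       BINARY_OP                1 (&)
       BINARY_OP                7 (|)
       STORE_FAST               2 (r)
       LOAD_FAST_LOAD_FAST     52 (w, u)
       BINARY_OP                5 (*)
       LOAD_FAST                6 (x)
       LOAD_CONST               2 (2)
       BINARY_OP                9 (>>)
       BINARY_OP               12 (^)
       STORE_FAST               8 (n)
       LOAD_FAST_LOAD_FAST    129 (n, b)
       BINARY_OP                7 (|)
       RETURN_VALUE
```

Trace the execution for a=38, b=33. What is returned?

57

LOAD_FAST_LOAD_FAST a,a → push 38,38. Stack: [38, 38]
BINARY_OP - → 38 - 38 = 0. Stack: [0]
STORE_FAST r → r=0. Stack: []
LOAD_FAST b → push 33. Stack: [33]
LOAD_CONST → push 10. Stack: [33, 10]
BINARY_OP % → 33 % 10 = 3. Stack: [3]
LOAD_FAST_LOAD_FAST b,b → push 33,33. Stack: [3, 33, 33]
BINARY_OP & → 33 & 33 = 33. Stack: [3, 33]
BINARY_OP % → 3 % 33 = 3. Stack: [3]
STORE_FAST w → w=3. Stack: []
LOAD_FAST r → push 0. Stack: [0]
LOAD_CONST → push 2. Stack: [0, 2]
BINARY_OP >> → 0 >> 2 = 0. Stack: [0]
STORE_FAST u → u=0. Stack: []
LOAD_CONST → push 12. Stack: [12]
LOAD_FAST b → push 33. Stack: [12, 33]
BINARY_OP ^ → 12 ^ 33 = 45. Stack: [45]
STORE_FAST k → k=45. Stack: []
LOAD_CONST → push 3. Stack: [3]
LOAD_FAST b → push 33. Stack: [3, 33]
BINARY_OP * → 3 * 33 = 99. Stack: [99]
STORE_FAST x → x=99. Stack: []
LOAD_FAST_LOAD_FAST x,r → push 99,0. Stack: [99, 0]
BINARY_OP + → 99 + 0 = 99. Stack: [99]
LOAD_FAST w → push 3. Stack: [99, 3]
BINARY_OP | → 99 | 3 = 99. Stack: [99]
STORE_FAST m → m=99. Stack: []
LOAD_FAST x → push 99. Stack: [99]
LOAD_CONST → push 4. Stack: [99, 4]
BINARY_OP >> → 99 >> 4 = 6. Stack: [6]
LOAD_FAST x → push 99. Stack: [6, 99]
LOAD_CONST → push 8. Stack: [6, 99, 8]
BINARY_OP & → 99 & 8 = 0. Stack: [6, 0]
BINARY_OP | → 6 | 0 = 6. Stack: [6]
STORE_FAST r → r=6. Stack: []
LOAD_FAST_LOAD_FAST w,u → push 3,0. Stack: [3, 0]
BINARY_OP * → 3 * 0 = 0. Stack: [0]
LOAD_FAST x → push 99. Stack: [0, 99]
LOAD_CONST → push 2. Stack: [0, 99, 2]
BINARY_OP >> → 99 >> 2 = 24. Stack: [0, 24]
BINARY_OP ^ → 0 ^ 24 = 24. Stack: [24]
STORE_FAST n → n=24. Stack: []
LOAD_FAST_LOAD_FAST n,b → push 24,33. Stack: [24, 33]
BINARY_OP | → 24 | 33 = 57. Stack: [57]
RETURN_VALUE → return 57.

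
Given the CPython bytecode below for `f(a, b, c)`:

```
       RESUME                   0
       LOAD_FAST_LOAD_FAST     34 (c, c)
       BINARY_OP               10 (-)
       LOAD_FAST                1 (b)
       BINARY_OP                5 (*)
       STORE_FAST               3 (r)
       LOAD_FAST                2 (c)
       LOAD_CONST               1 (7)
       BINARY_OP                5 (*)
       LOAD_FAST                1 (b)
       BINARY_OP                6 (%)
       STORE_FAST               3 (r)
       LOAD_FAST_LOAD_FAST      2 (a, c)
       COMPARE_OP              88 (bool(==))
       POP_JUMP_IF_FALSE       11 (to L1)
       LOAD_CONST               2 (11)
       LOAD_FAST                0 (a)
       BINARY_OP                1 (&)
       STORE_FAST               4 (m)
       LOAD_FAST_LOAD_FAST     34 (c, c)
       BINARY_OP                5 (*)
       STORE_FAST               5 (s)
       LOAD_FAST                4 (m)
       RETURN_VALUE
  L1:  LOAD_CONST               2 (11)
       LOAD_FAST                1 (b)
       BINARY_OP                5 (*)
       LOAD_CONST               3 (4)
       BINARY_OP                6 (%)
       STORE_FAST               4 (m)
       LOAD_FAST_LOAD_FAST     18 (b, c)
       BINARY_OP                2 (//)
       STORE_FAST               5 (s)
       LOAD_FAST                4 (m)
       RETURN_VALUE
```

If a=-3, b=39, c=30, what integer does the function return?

1

LOAD_FAST_LOAD_FAST c,c → push 30,30. Stack: [30, 30]
BINARY_OP - → 30 - 30 = 0. Stack: [0]
LOAD_FAST b → push 39. Stack: [0, 39]
BINARY_OP * → 0 * 39 = 0. Stack: [0]
STORE_FAST r → r=0. Stack: []
LOAD_FAST c → push 30. Stack: [30]
LOAD_CONST → push 7. Stack: [30, 7]
BINARY_OP * → 30 * 7 = 210. Stack: [210]
LOAD_FAST b → push 39. Stack: [210, 39]
BINARY_OP % → 210 % 39 = 15. Stack: [15]
STORE_FAST r → r=15. Stack: []
LOAD_FAST_LOAD_FAST a,c → push -3,30. Stack: [-3, 30]
COMPARE_OP bool(==) → -3 vs 30 = False. Stack: [False]
POP_JUMP_IF_FALSE → pop False; jump. Stack: []
LOAD_CONST → push 11. Stack: [11]
LOAD_FAST b → push 39. Stack: [11, 39]
BINARY_OP * → 11 * 39 = 429. Stack: [429]
LOAD_CONST → push 4. Stack: [429, 4]
BINARY_OP % → 429 % 4 = 1. Stack: [1]
STORE_FAST m → m=1. Stack: []
LOAD_FAST_LOAD_FAST b,c → push 39,30. Stack: [39, 30]
BINARY_OP // → 39 // 30 = 1. Stack: [1]
STORE_FAST s → s=1. Stack: []
LOAD_FAST m → push 1. Stack: [1]
RETURN_VALUE → return 1.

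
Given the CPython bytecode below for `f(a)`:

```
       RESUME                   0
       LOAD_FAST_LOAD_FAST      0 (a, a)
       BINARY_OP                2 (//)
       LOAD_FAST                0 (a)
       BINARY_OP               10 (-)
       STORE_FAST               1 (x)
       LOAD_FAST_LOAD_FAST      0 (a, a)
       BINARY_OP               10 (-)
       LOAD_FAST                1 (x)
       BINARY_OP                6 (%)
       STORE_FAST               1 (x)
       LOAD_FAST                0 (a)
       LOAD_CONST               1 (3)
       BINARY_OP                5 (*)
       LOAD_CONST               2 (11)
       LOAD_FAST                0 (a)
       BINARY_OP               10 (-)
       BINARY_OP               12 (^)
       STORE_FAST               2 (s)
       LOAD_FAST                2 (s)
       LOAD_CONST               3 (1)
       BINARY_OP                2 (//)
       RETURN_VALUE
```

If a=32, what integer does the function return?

LOAD_FAST_LOAD_FAST a,a → push 32,32. Stack: [32, 32]
BINARY_OP // → 32 // 32 = 1. Stack: [1]
LOAD_FAST a → push 32. Stack: [1, 32]
BINARY_OP - → 1 - 32 = -31. Stack: [-31]
STORE_FAST x → x=-31. Stack: []
LOAD_FAST_LOAD_FAST a,a → push 32,32. Stack: [32, 32]
BINARY_OP - → 32 - 32 = 0. Stack: [0]
LOAD_FAST x → push -31. Stack: [0, -31]
BINARY_OP % → 0 % -31 = 0. Stack: [0]
STORE_FAST x → x=0. Stack: []
LOAD_FAST a → push 32. Stack: [32]
LOAD_CONST → push 3. Stack: [32, 3]
BINARY_OP * → 32 * 3 = 96. Stack: [96]
LOAD_CONST → push 11. Stack: [96, 11]
LOAD_FAST a → push 32. Stack: [96, 11, 32]
BINARY_OP - → 11 - 32 = -21. Stack: [96, -21]
BINARY_OP ^ → 96 ^ -21 = -117. Stack: [-117]
STORE_FAST s → s=-117. Stack: []
LOAD_FAST s → push -117. Stack: [-117]
LOAD_CONST → push 1. Stack: [-117, 1]
BINARY_OP // → -117 // 1 = -117. Stack: [-117]
RETURN_VALUE → return -117.

-117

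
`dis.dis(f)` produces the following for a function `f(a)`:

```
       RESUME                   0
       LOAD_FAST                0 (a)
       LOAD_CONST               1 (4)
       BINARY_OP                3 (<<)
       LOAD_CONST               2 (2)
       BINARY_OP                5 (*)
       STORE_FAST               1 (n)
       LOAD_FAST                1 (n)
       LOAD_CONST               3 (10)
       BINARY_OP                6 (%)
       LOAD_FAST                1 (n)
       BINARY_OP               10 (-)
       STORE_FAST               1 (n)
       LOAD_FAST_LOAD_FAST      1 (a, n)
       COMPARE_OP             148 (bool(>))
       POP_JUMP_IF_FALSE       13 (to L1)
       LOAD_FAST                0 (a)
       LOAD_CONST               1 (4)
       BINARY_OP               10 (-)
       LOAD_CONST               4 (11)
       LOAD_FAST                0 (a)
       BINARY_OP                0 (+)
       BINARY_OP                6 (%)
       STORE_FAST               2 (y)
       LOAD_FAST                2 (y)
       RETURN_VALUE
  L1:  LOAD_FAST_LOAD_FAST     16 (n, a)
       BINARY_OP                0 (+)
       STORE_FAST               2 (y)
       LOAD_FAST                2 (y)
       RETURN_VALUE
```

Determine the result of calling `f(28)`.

LOAD_FAST a → push 28. Stack: [28]
LOAD_CONST → push 4. Stack: [28, 4]
BINARY_OP << → 28 << 4 = 448. Stack: [448]
LOAD_CONST → push 2. Stack: [448, 2]
BINARY_OP * → 448 * 2 = 896. Stack: [896]
STORE_FAST n → n=896. Stack: []
LOAD_FAST n → push 896. Stack: [896]
LOAD_CONST → push 10. Stack: [896, 10]
BINARY_OP % → 896 % 10 = 6. Stack: [6]
LOAD_FAST n → push 896. Stack: [6, 896]
BINARY_OP - → 6 - 896 = -890. Stack: [-890]
STORE_FAST n → n=-890. Stack: []
LOAD_FAST_LOAD_FAST a,n → push 28,-890. Stack: [28, -890]
COMPARE_OP bool(>) → 28 vs -890 = True. Stack: [True]
POP_JUMP_IF_FALSE → pop True; no jump. Stack: []
LOAD_FAST a → push 28. Stack: [28]
LOAD_CONST → push 4. Stack: [28, 4]
BINARY_OP - → 28 - 4 = 24. Stack: [24]
LOAD_CONST → push 11. Stack: [24, 11]
LOAD_FAST a → push 28. Stack: [24, 11, 28]
BINARY_OP + → 11 + 28 = 39. Stack: [24, 39]
BINARY_OP % → 24 % 39 = 24. Stack: [24]
STORE_FAST y → y=24. Stack: []
LOAD_FAST y → push 24. Stack: [24]
RETURN_VALUE → return 24.

24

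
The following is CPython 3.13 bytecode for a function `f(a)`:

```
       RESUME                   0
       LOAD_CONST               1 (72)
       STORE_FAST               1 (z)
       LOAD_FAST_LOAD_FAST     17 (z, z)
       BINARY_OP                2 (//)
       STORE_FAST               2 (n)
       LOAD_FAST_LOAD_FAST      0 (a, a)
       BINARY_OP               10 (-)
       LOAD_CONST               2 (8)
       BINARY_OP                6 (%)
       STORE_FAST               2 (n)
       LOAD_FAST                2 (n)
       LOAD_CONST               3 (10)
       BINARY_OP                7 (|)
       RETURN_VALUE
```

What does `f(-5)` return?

10

LOAD_CONST → push 72. Stack: [72]
STORE_FAST z → z=72. Stack: []
LOAD_FAST_LOAD_FAST z,z → push 72,72. Stack: [72, 72]
BINARY_OP // → 72 // 72 = 1. Stack: [1]
STORE_FAST n → n=1. Stack: []
LOAD_FAST_LOAD_FAST a,a → push -5,-5. Stack: [-5, -5]
BINARY_OP - → -5 - -5 = 0. Stack: [0]
LOAD_CONST → push 8. Stack: [0, 8]
BINARY_OP % → 0 % 8 = 0. Stack: [0]
STORE_FAST n → n=0. Stack: []
LOAD_FAST n → push 0. Stack: [0]
LOAD_CONST → push 10. Stack: [0, 10]
BINARY_OP | → 0 | 10 = 10. Stack: [10]
RETURN_VALUE → return 10.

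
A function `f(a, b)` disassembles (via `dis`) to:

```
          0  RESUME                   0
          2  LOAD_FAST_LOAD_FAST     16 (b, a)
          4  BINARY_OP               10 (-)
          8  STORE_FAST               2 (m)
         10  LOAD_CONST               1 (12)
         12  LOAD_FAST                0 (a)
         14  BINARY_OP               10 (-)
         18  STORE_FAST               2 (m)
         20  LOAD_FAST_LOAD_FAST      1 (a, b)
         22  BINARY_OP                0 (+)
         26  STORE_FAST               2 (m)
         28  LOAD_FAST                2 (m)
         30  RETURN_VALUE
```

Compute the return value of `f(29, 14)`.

43

LOAD_FAST_LOAD_FAST b,a → push 14,29. Stack: [14, 29]
BINARY_OP - → 14 - 29 = -15. Stack: [-15]
STORE_FAST m → m=-15. Stack: []
LOAD_CONST → push 12. Stack: [12]
LOAD_FAST a → push 29. Stack: [12, 29]
BINARY_OP - → 12 - 29 = -17. Stack: [-17]
STORE_FAST m → m=-17. Stack: []
LOAD_FAST_LOAD_FAST a,b → push 29,14. Stack: [29, 14]
BINARY_OP + → 29 + 14 = 43. Stack: [43]
STORE_FAST m → m=43. Stack: []
LOAD_FAST m → push 43. Stack: [43]
RETURN_VALUE → return 43.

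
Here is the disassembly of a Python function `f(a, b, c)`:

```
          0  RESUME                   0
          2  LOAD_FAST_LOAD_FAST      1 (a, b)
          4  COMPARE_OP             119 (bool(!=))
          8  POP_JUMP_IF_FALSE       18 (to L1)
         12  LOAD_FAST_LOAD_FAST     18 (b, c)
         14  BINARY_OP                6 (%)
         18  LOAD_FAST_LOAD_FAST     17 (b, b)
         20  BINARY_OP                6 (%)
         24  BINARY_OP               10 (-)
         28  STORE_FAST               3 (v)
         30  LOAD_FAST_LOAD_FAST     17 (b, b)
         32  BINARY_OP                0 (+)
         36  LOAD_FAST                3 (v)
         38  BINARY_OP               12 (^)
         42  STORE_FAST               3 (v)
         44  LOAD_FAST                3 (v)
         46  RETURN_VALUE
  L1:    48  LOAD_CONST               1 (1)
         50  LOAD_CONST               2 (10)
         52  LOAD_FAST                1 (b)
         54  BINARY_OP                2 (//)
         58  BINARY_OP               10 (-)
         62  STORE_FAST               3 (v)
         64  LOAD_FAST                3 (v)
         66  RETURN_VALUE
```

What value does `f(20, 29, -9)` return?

-61

LOAD_FAST_LOAD_FAST a,b → push 20,29. Stack: [20, 29]
COMPARE_OP bool(!=) → 20 vs 29 = True. Stack: [True]
POP_JUMP_IF_FALSE → pop True; no jump. Stack: []
LOAD_FAST_LOAD_FAST b,c → push 29,-9. Stack: [29, -9]
BINARY_OP % → 29 % -9 = -7. Stack: [-7]
LOAD_FAST_LOAD_FAST b,b → push 29,29. Stack: [-7, 29, 29]
BINARY_OP % → 29 % 29 = 0. Stack: [-7, 0]
BINARY_OP - → -7 - 0 = -7. Stack: [-7]
STORE_FAST v → v=-7. Stack: []
LOAD_FAST_LOAD_FAST b,b → push 29,29. Stack: [29, 29]
BINARY_OP + → 29 + 29 = 58. Stack: [58]
LOAD_FAST v → push -7. Stack: [58, -7]
BINARY_OP ^ → 58 ^ -7 = -61. Stack: [-61]
STORE_FAST v → v=-61. Stack: []
LOAD_FAST v → push -61. Stack: [-61]
RETURN_VALUE → return -61.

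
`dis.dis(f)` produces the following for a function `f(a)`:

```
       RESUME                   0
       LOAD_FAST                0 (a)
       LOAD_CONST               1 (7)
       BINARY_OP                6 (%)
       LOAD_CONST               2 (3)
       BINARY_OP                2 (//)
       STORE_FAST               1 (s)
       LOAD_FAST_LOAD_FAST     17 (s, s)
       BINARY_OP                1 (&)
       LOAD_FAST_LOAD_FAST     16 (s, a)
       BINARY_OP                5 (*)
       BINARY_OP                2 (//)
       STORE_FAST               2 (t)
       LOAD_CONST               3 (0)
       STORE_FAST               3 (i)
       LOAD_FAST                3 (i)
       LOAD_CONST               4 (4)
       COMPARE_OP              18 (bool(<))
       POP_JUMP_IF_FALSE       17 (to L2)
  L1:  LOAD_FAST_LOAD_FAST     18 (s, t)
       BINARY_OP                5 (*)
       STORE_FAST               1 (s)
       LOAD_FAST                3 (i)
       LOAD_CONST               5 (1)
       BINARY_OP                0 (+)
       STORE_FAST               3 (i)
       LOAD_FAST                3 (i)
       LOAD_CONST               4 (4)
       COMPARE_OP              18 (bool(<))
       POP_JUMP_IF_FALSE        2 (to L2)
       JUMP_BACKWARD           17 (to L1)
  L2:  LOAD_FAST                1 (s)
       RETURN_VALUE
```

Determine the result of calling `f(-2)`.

1

LOAD_FAST a → push -2. Stack: [-2]
LOAD_CONST → push 7. Stack: [-2, 7]
BINARY_OP % → -2 % 7 = 5. Stack: [5]
LOAD_CONST → push 3. Stack: [5, 3]
BINARY_OP // → 5 // 3 = 1. Stack: [1]
STORE_FAST s → s=1. Stack: []
LOAD_FAST_LOAD_FAST s,s → push 1,1. Stack: [1, 1]
BINARY_OP & → 1 & 1 = 1. Stack: [1]
LOAD_FAST_LOAD_FAST s,a → push 1,-2. Stack: [1, 1, -2]
BINARY_OP * → 1 * -2 = -2. Stack: [1, -2]
BINARY_OP // → 1 // -2 = -1. Stack: [-1]
STORE_FAST t → t=-1. Stack: []
LOAD_CONST → push 0. Stack: [0]
STORE_FAST i → i=0. Stack: []
LOAD_FAST i → push 0. Stack: [0]
LOAD_CONST → push 4. Stack: [0, 4]
COMPARE_OP bool(<) → 0 vs 4 = True. Stack: [True]
POP_JUMP_IF_FALSE → pop True; no jump. Stack: []
LOAD_FAST_LOAD_FAST s,t → push 1,-1. Stack: [1, -1]
BINARY_OP * → 1 * -1 = -1. Stack: [-1]
STORE_FAST s → s=-1. Stack: []
LOAD_FAST i → push 0. Stack: [0]
LOAD_CONST → push 1. Stack: [0, 1]
BINARY_OP + → 0 + 1 = 1. Stack: [1]
STORE_FAST i → i=1. Stack: []
LOAD_FAST i → push 1. Stack: [1]
LOAD_CONST → push 4. Stack: [1, 4]
COMPARE_OP bool(<) → 1 vs 4 = True. Stack: [True]
POP_JUMP_IF_FALSE → pop True; no jump. Stack: []
LOAD_FAST_LOAD_FAST s,t → push -1,-1. Stack: [-1, -1]
BINARY_OP * → -1 * -1 = 1. Stack: [1]
STORE_FAST s → s=1. Stack: []
LOAD_FAST i → push 1. Stack: [1]
LOAD_CONST → push 1. Stack: [1, 1]
BINARY_OP + → 1 + 1 = 2. Stack: [2]
STORE_FAST i → i=2. Stack: []
LOAD_FAST i → push 2. Stack: [2]
LOAD_CONST → push 4. Stack: [2, 4]
COMPARE_OP bool(<) → 2 vs 4 = True. Stack: [True]
POP_JUMP_IF_FALSE → pop True; no jump. Stack: []
LOAD_FAST_LOAD_FAST s,t → push 1,-1. Stack: [1, -1]
BINARY_OP * → 1 * -1 = -1. Stack: [-1]
STORE_FAST s → s=-1. Stack: []
LOAD_FAST i → push 2. Stack: [2]
LOAD_CONST → push 1. Stack: [2, 1]
BINARY_OP + → 2 + 1 = 3. Stack: [3]
STORE_FAST i → i=3. Stack: []
LOAD_FAST i → push 3. Stack: [3]
LOAD_CONST → push 4. Stack: [3, 4]
COMPARE_OP bool(<) → 3 vs 4 = True. Stack: [True]
POP_JUMP_IF_FALSE → pop True; no jump. Stack: []
LOAD_FAST_LOAD_FAST s,t → push -1,-1. Stack: [-1, -1]
BINARY_OP * → -1 * -1 = 1. Stack: [1]
STORE_FAST s → s=1. Stack: []
LOAD_FAST i → push 3. Stack: [3]
LOAD_CONST → push 1. Stack: [3, 1]
BINARY_OP + → 3 + 1 = 4. Stack: [4]
STORE_FAST i → i=4. Stack: []
LOAD_FAST i → push 4. Stack: [4]
LOAD_CONST → push 4. Stack: [4, 4]
COMPARE_OP bool(<) → 4 vs 4 = False. Stack: [False]
POP_JUMP_IF_FALSE → pop False; jump. Stack: []
LOAD_FAST s → push 1. Stack: [1]
RETURN_VALUE → return 1.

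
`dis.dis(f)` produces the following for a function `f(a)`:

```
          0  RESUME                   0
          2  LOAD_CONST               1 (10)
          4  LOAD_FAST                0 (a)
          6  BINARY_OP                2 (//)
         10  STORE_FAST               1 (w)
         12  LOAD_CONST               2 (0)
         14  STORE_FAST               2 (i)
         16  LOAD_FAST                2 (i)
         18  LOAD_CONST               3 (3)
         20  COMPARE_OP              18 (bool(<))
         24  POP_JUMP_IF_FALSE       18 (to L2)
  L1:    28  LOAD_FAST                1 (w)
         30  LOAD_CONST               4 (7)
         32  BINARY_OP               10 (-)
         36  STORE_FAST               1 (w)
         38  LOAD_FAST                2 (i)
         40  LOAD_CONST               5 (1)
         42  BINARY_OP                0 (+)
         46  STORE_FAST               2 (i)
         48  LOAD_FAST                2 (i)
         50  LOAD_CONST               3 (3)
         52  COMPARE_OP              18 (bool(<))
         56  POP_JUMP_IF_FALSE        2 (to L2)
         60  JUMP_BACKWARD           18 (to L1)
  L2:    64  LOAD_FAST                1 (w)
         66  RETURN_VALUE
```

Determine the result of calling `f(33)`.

LOAD_CONST → push 10. Stack: [10]
LOAD_FAST a → push 33. Stack: [10, 33]
BINARY_OP // → 10 // 33 = 0. Stack: [0]
STORE_FAST w → w=0. Stack: []
LOAD_CONST → push 0. Stack: [0]
STORE_FAST i → i=0. Stack: []
LOAD_FAST i → push 0. Stack: [0]
LOAD_CONST → push 3. Stack: [0, 3]
COMPARE_OP bool(<) → 0 vs 3 = True. Stack: [True]
POP_JUMP_IF_FALSE → pop True; no jump. Stack: []
LOAD_FAST w → push 0. Stack: [0]
LOAD_CONST → push 7. Stack: [0, 7]
BINARY_OP - → 0 - 7 = -7. Stack: [-7]
STORE_FAST w → w=-7. Stack: []
LOAD_FAST i → push 0. Stack: [0]
LOAD_CONST → push 1. Stack: [0, 1]
BINARY_OP + → 0 + 1 = 1. Stack: [1]
STORE_FAST i → i=1. Stack: []
LOAD_FAST i → push 1. Stack: [1]
LOAD_CONST → push 3. Stack: [1, 3]
COMPARE_OP bool(<) → 1 vs 3 = True. Stack: [True]
POP_JUMP_IF_FALSE → pop True; no jump. Stack: []
LOAD_FAST w → push -7. Stack: [-7]
LOAD_CONST → push 7. Stack: [-7, 7]
BINARY_OP - → -7 - 7 = -14. Stack: [-14]
STORE_FAST w → w=-14. Stack: []
LOAD_FAST i → push 1. Stack: [1]
LOAD_CONST → push 1. Stack: [1, 1]
BINARY_OP + → 1 + 1 = 2. Stack: [2]
STORE_FAST i → i=2. Stack: []
LOAD_FAST i → push 2. Stack: [2]
LOAD_CONST → push 3. Stack: [2, 3]
COMPARE_OP bool(<) → 2 vs 3 = True. Stack: [True]
POP_JUMP_IF_FALSE → pop True; no jump. Stack: []
LOAD_FAST w → push -14. Stack: [-14]
LOAD_CONST → push 7. Stack: [-14, 7]
BINARY_OP - → -14 - 7 = -21. Stack: [-21]
STORE_FAST w → w=-21. Stack: []
LOAD_FAST i → push 2. Stack: [2]
LOAD_CONST → push 1. Stack: [2, 1]
BINARY_OP + → 2 + 1 = 3. Stack: [3]
STORE_FAST i → i=3. Stack: []
LOAD_FAST i → push 3. Stack: [3]
LOAD_CONST → push 3. Stack: [3, 3]
COMPARE_OP bool(<) → 3 vs 3 = False. Stack: [False]
POP_JUMP_IF_FALSE → pop False; jump. Stack: []
LOAD_FAST w → push -21. Stack: [-21]
RETURN_VALUE → return -21.

-21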